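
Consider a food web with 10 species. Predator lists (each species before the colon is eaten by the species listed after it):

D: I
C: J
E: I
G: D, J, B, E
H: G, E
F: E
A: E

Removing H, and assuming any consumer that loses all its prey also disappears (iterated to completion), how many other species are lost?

3

Remove H.
Round 1: G (all prey gone) → extinct.
Round 2: D (all prey gone), B (all prey gone) → extinct.
No further losses. Total secondary extinctions: 3.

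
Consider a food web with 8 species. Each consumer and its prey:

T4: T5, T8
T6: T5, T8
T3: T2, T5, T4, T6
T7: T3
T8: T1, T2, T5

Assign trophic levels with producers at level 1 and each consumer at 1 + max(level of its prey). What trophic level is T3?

T1 is a producer → level 1.
T8 eats T1 (level 1); other prey at levels: T2 1, T5 1 → level 2.
T4 eats T8 (level 2); other prey at levels: T5 1 → level 3.
T3 eats T4 (level 3); other prey at levels: T2 1, T5 1, T6 3 → level 4.

Trophic level 4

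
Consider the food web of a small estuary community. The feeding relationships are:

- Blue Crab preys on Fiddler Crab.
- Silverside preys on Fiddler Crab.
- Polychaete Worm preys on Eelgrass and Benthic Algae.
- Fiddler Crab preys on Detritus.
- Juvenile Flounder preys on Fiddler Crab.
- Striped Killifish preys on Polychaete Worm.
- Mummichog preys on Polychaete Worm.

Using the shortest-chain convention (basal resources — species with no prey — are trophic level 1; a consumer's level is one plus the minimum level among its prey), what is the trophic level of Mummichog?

Trophic level 3

Eelgrass has no prey (basal) → level 1.
Polychaete Worm eats Eelgrass → level 2.
Mummichog eats Polychaete Worm → level 3.
No prey of Mummichog is below level 2, so 3 is the minimum.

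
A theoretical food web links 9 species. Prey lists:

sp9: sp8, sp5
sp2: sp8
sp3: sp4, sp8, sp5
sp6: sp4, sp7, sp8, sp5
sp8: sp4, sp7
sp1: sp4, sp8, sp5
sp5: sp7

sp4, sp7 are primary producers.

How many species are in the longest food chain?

3 species

One longest chain: sp4 → sp8 → sp9.
It has 3 species and 2 links.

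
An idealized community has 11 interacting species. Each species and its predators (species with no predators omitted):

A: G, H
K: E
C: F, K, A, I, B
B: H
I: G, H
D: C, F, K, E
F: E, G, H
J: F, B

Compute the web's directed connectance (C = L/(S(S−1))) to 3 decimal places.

The web has S = 11 species and L = 20 feeding links.
C = L / (S(S−1)) = 20 / 110 = 0.1818 ≈ 0.182.

C = 0.182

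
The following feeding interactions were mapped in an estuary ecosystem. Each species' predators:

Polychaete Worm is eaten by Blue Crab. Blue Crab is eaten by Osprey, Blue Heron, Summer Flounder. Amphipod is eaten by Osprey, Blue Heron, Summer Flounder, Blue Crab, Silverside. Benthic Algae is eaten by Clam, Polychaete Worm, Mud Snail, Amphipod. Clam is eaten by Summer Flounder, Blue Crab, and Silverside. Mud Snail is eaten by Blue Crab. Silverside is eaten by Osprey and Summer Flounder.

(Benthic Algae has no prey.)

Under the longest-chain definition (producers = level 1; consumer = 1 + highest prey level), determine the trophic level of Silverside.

Trophic level 3

Benthic Algae is a producer → level 1.
Amphipod eats Benthic Algae → level 2.
Silverside eats Amphipod (level 2); other prey at levels: Clam 2 → level 3.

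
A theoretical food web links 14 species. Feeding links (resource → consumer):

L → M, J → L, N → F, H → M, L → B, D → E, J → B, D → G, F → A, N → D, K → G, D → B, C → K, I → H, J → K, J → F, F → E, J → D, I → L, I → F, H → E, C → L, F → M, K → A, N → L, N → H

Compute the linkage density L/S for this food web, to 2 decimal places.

There are L = 26 links among S = 14 species.
L/S = 26/14 = 1.8571 ≈ 1.86.

L/S = 1.86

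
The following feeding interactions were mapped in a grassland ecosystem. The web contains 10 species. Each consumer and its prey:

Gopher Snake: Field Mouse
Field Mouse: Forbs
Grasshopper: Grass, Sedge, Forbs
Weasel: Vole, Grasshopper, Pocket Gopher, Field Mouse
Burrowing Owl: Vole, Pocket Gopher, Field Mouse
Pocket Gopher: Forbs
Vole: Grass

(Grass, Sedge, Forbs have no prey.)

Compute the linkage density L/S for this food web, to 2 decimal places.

L/S = 1.40

There are L = 14 links among S = 10 species.
L/S = 14/10 = 1.4000 ≈ 1.40.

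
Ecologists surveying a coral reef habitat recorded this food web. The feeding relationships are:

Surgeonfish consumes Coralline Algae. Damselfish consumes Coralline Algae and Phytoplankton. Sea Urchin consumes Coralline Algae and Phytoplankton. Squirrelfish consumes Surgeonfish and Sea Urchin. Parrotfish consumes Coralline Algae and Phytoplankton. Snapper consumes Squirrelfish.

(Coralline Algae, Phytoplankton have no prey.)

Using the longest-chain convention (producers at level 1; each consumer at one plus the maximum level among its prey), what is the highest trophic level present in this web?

4

Producers (level 1): Coralline Algae, Phytoplankton.
Coralline Algae → Sea Urchin → Squirrelfish → Snapper gives Snapper level 4.
No species has a prey at level 4, so no species reaches level 5.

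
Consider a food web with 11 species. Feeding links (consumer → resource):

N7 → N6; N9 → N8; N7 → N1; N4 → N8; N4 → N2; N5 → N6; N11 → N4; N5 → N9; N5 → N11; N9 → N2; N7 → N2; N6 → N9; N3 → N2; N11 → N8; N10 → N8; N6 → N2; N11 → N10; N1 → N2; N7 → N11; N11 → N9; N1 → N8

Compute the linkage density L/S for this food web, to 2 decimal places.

L/S = 1.91

There are L = 21 links among S = 11 species.
L/S = 21/11 = 1.9091 ≈ 1.91.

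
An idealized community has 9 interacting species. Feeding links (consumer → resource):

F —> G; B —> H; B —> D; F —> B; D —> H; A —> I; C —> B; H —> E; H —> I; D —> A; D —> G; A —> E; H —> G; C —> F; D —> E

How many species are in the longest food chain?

One longest chain: G → H → D → B → F → C.
It has 6 species and 5 links.

6 species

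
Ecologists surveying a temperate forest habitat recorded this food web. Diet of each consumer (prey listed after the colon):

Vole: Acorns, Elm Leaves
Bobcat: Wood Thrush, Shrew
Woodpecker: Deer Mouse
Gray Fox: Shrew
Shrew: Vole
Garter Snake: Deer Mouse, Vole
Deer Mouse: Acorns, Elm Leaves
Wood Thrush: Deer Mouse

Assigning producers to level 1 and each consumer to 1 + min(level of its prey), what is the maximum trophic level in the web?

Producers (level 1): Acorns, Elm Leaves.
Following each consumer down to its lowest-level prey: Acorns → Vole → Shrew → Gray Fox (levels 1 through 4).
All prey of Gray Fox (Shrew 3) are at level 3 or above, so Gray Fox is at level 1 + 3 = 4.
Every consumer has at least one prey at level 3 or below, so none exceeds level 4.

4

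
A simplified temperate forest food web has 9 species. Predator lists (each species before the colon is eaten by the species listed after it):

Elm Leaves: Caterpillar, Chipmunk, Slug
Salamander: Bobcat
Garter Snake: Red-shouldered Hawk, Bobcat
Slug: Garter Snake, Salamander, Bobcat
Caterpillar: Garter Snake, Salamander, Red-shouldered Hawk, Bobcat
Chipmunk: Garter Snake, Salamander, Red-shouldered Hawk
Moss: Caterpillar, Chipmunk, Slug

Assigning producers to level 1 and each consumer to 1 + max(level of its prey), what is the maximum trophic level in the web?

Producers (level 1): Moss, Elm Leaves.
Moss → Caterpillar → Garter Snake → Red-shouldered Hawk gives Red-shouldered Hawk level 4.
No species has a prey at level 4, so no species reaches level 5.

4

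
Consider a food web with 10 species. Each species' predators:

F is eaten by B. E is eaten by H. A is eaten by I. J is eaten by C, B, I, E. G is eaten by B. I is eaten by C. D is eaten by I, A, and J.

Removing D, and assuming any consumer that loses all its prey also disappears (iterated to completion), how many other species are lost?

Remove D.
Round 1: J (all prey gone), A (all prey gone) → extinct.
Round 2: E (all prey gone), I (all prey gone) → extinct.
Round 3: C (all prey gone), H (all prey gone) → extinct.
No further losses. Total secondary extinctions: 6.

6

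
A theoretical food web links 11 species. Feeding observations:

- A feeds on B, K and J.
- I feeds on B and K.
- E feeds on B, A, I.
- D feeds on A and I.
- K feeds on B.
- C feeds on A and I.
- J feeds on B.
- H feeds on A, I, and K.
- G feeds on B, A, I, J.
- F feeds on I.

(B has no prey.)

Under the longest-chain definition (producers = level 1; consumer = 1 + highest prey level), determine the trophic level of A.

B is a producer → level 1.
K eats B → level 2.
A eats K (level 2); other prey at levels: B 1, J 2 → level 3.

Trophic level 3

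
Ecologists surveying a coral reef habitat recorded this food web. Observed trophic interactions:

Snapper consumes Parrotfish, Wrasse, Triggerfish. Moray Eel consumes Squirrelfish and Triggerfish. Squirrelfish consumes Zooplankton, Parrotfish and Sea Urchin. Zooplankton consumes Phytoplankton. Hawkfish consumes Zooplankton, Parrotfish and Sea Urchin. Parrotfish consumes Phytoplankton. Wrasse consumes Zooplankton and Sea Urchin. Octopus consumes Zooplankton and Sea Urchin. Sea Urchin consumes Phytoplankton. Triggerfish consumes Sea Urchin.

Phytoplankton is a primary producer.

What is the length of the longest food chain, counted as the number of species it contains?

One longest chain: Phytoplankton → Zooplankton → Wrasse → Snapper.
It has 4 species and 3 links.

4 species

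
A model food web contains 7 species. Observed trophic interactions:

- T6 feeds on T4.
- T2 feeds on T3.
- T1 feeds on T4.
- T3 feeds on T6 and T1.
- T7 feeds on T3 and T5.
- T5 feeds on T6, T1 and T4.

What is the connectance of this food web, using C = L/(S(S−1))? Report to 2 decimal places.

The web has S = 7 species and L = 10 feeding links.
C = L / (S(S−1)) = 10 / 42 = 0.2381 ≈ 0.24.

C = 0.24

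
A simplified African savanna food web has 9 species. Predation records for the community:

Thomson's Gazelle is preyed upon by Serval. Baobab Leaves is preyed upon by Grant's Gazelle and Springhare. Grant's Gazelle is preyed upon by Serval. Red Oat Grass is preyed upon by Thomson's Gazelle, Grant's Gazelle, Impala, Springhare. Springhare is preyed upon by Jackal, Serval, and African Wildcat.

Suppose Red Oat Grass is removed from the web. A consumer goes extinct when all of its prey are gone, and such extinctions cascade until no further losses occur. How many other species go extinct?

Remove Red Oat Grass.
Round 1: Impala (all prey gone), Thomson's Gazelle (all prey gone) → extinct.
No further losses. Total secondary extinctions: 2.

2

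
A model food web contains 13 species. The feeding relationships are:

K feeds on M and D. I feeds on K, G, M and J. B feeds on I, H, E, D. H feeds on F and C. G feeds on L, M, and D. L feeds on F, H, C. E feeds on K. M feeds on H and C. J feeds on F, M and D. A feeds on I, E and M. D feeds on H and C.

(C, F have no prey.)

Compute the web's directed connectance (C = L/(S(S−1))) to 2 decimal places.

C = 0.19

The web has S = 13 species and L = 29 feeding links.
C = L / (S(S−1)) = 29 / 156 = 0.1859 ≈ 0.19.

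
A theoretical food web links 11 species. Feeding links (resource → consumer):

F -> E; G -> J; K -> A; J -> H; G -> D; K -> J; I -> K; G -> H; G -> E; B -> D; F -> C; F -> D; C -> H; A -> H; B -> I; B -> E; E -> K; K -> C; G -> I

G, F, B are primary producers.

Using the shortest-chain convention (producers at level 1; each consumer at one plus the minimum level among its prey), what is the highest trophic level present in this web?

4

Producers (level 1): G, F, B.
Following each consumer down to its lowest-level prey: G → I → K → A (levels 1 through 4).
All prey of A (K 3) are at level 3 or above, so A is at level 1 + 3 = 4.
Every consumer has at least one prey at level 3 or below, so none exceeds level 4.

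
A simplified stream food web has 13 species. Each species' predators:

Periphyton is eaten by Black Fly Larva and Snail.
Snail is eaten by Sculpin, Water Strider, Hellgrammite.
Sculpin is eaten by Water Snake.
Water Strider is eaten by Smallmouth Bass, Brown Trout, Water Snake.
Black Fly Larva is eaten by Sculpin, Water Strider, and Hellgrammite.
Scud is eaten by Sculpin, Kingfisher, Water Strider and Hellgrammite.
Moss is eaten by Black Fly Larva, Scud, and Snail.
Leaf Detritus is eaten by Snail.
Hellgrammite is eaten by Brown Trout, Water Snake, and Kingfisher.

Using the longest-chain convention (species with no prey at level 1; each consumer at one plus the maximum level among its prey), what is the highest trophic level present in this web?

Basal resources (level 1): Periphyton, Leaf Detritus, Moss.
Periphyton → Black Fly Larva → Hellgrammite → Brown Trout gives Brown Trout level 4.
No species has a prey at level 4, so no species reaches level 5.

4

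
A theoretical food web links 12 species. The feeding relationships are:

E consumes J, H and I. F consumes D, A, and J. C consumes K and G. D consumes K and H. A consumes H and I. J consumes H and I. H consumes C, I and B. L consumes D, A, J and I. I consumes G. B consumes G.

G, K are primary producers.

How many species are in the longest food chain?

One longest chain: G → I → H → J → F.
It has 5 species and 4 links.

5 species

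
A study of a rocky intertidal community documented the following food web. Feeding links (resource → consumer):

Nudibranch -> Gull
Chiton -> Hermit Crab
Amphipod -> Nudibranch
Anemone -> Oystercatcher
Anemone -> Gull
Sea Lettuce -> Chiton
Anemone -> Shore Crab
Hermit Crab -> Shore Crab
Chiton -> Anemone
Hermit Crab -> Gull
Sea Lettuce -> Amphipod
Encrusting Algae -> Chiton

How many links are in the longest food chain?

3 links

One longest chain: Sea Lettuce → Chiton → Anemone → Oystercatcher.
It has 4 species and 3 links.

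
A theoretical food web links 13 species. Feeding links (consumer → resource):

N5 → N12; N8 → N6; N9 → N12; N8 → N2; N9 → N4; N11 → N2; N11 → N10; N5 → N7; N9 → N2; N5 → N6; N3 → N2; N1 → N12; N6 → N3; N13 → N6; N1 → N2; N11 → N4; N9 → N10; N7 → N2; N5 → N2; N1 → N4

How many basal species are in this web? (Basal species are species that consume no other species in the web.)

4

Basal species (no prey listed): N2, N4, N12, N10.
Count: 4.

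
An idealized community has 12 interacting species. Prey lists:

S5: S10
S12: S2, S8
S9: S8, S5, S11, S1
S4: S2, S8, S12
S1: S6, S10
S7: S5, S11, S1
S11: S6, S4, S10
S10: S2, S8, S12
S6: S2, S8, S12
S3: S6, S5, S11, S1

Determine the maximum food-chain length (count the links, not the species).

One longest chain: S2 → S12 → S6 → S1 → S7.
It has 5 species and 4 links.

4 links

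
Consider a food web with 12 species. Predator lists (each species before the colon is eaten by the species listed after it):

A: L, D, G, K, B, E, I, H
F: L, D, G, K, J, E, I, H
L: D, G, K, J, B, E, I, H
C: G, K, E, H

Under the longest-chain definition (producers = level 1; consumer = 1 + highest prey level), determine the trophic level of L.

F is a producer → level 1.
L eats F (level 1); other prey at levels: A 1 → level 2.

Trophic level 2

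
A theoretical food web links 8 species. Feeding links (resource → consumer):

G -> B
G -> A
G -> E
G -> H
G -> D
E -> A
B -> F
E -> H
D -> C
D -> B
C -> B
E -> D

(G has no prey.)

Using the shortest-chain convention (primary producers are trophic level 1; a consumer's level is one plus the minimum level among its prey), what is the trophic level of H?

Trophic level 2

G is a producer → level 1.
H eats G → level 2.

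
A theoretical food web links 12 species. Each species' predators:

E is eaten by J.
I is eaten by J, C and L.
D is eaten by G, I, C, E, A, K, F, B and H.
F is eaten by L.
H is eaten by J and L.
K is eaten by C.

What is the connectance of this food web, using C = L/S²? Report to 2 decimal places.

The web has S = 12 species and L = 17 feeding links.
C = L / S² = 17 / 144 = 0.1181 ≈ 0.12.

C = 0.12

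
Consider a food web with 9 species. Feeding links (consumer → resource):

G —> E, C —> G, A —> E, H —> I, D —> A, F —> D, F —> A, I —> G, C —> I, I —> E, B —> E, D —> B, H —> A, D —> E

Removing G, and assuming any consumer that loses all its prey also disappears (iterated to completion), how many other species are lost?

0

Remove G.
Every predator of it retains at least one other prey: I still has E; C still has I.
No consumer loses all prey, so no secondary extinctions occur.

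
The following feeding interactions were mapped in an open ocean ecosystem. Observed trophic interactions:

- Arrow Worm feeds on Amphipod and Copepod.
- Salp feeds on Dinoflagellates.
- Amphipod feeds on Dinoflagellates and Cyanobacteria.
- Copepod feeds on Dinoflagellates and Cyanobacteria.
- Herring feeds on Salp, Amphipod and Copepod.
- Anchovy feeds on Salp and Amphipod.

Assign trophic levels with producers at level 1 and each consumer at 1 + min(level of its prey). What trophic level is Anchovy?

Trophic level 3

Dinoflagellates is a producer → level 1.
Amphipod eats Dinoflagellates → level 2.
Anchovy eats Amphipod → level 3.
No prey of Anchovy is below level 2, so 3 is the minimum.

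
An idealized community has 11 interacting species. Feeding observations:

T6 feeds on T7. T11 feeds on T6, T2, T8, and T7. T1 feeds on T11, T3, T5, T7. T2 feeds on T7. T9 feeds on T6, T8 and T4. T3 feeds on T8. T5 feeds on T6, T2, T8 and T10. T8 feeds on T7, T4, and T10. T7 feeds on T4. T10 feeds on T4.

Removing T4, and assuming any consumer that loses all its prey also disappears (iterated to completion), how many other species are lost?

10

Remove T4.
Round 1: T10 (all prey gone), T7 (all prey gone) → extinct.
Round 2: T2 (all prey gone), T8 (all prey gone), T6 (all prey gone) → extinct.
Round 3: T11 (all prey gone), T5 (all prey gone), T9 (all prey gone), T3 (all prey gone) → extinct.
Round 4: T1 (all prey gone) → extinct.
No further losses. Total secondary extinctions: 10.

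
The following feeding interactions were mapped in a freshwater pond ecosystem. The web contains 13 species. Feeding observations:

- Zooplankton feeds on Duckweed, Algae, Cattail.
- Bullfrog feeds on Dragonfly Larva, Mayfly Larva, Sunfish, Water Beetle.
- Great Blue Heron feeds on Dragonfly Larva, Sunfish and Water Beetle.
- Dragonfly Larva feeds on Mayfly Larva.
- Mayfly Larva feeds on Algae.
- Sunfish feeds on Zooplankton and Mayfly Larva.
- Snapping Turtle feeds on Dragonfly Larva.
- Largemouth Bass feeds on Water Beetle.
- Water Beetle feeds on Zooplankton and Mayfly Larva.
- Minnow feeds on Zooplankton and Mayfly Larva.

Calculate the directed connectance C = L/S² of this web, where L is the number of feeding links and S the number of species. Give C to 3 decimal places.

The web has S = 13 species and L = 20 feeding links.
C = L / S² = 20 / 169 = 0.1183 ≈ 0.118.

C = 0.118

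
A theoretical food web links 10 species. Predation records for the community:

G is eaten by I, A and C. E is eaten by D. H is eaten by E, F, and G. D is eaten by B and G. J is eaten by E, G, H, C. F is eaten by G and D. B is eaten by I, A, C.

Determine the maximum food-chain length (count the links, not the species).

One longest chain: J → H → F → D → G → C.
It has 6 species and 5 links.

5 links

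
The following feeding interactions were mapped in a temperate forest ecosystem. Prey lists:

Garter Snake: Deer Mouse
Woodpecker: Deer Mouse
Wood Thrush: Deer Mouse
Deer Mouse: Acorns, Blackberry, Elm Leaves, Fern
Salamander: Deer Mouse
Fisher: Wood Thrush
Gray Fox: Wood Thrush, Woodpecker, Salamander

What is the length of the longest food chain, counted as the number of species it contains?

4 species

One longest chain: Acorns → Deer Mouse → Salamander → Gray Fox.
It has 4 species and 3 links.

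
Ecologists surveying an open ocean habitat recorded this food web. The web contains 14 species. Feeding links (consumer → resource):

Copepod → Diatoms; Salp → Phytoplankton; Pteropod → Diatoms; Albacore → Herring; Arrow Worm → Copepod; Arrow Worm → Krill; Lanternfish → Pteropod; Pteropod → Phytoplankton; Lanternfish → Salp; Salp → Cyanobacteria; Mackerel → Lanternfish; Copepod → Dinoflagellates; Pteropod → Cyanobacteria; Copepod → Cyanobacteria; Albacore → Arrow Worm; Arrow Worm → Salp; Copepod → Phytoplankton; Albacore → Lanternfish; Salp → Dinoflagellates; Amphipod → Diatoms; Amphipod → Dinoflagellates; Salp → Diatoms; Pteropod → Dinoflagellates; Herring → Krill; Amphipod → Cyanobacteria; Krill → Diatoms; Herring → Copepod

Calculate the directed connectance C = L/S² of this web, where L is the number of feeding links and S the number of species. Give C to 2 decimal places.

C = 0.14

The web has S = 14 species and L = 27 feeding links.
C = L / S² = 27 / 196 = 0.1378 ≈ 0.14.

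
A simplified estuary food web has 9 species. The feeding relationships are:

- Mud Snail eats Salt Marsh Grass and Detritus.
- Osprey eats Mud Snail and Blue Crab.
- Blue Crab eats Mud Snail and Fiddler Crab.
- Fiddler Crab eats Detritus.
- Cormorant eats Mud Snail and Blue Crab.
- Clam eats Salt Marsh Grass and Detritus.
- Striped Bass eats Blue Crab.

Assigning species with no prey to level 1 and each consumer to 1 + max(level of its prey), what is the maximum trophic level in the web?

4

Basal resources (level 1): Salt Marsh Grass, Detritus.
Detritus → Fiddler Crab → Blue Crab → Osprey gives Osprey level 4.
No species has a prey at level 4, so no species reaches level 5.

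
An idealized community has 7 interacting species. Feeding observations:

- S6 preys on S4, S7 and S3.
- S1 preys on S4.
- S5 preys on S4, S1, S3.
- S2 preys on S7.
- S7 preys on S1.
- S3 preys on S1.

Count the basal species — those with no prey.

1

Basal species (no prey listed): S4.
Count: 1.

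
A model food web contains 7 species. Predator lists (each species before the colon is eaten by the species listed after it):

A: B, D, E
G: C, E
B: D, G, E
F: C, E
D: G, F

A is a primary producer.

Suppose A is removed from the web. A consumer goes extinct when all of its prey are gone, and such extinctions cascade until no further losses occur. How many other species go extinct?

Remove A.
Round 1: B (all prey gone) → extinct.
Round 2: D (all prey gone) → extinct.
Round 3: G (all prey gone), F (all prey gone) → extinct.
Round 4: C (all prey gone), E (all prey gone) → extinct.
No further losses. Total secondary extinctions: 6.

6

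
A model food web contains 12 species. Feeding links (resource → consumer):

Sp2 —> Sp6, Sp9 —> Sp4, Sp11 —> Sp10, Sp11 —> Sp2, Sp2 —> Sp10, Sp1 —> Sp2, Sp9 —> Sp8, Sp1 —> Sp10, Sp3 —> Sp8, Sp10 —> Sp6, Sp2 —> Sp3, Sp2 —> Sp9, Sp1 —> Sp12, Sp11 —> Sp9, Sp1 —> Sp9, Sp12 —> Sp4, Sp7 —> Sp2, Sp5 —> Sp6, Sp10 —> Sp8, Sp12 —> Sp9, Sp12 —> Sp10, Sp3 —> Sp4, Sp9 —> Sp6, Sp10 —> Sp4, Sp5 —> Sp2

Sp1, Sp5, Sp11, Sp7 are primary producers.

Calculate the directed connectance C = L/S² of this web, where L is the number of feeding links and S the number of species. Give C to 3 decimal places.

C = 0.174

The web has S = 12 species and L = 25 feeding links.
C = L / S² = 25 / 144 = 0.1736 ≈ 0.174.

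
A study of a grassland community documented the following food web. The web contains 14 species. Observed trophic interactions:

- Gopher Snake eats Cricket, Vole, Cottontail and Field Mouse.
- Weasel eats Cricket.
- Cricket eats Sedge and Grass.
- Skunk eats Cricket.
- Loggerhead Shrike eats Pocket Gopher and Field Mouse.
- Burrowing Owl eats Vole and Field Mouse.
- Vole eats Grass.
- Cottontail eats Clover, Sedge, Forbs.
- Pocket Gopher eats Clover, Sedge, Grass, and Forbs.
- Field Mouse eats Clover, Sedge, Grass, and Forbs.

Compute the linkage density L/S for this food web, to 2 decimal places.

L/S = 1.71

There are L = 24 links among S = 14 species.
L/S = 24/14 = 1.7143 ≈ 1.71.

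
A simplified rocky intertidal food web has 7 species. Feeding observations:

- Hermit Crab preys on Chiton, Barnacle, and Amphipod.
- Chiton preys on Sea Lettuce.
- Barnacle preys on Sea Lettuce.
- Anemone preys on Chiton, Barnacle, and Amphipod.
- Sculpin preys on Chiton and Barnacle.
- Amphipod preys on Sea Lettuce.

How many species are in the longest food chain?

3 species

One longest chain: Sea Lettuce → Barnacle → Sculpin.
It has 3 species and 2 links.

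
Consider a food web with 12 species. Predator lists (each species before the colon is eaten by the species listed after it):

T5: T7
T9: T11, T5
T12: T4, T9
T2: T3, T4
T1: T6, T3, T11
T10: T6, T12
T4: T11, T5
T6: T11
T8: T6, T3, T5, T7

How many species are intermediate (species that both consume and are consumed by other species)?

Intermediate species (has both prey and predators): T6, T12, T4, T9, T5.
Count: 5.

5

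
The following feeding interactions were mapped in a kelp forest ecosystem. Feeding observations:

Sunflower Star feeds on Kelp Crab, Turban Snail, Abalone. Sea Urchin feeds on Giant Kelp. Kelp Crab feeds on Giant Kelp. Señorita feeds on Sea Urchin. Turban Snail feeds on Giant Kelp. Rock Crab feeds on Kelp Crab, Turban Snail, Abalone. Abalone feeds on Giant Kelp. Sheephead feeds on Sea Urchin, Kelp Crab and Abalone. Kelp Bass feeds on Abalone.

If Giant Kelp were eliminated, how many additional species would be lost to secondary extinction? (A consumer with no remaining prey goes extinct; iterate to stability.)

Remove Giant Kelp.
Round 1: Abalone (all prey gone), Sea Urchin (all prey gone), Turban Snail (all prey gone), Kelp Crab (all prey gone) → extinct.
Round 2: Kelp Bass (all prey gone), Sheephead (all prey gone), Señorita (all prey gone), Sunflower Star (all prey gone), Rock Crab (all prey gone) → extinct.
No further losses. Total secondary extinctions: 9.

9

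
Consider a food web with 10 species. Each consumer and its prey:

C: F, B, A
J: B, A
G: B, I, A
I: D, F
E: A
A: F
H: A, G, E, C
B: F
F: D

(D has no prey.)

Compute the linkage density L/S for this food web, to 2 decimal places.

L/S = 1.80

There are L = 18 links among S = 10 species.
L/S = 18/10 = 1.8000 ≈ 1.80.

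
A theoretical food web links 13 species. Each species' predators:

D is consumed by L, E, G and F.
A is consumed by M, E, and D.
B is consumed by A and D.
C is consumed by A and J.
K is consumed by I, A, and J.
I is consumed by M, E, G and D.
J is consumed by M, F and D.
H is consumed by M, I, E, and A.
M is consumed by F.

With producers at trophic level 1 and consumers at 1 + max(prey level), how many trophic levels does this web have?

Producers (level 1): K, H, C, B.
K → A → D → L gives L level 4.
No species has a prey at level 4, so no species reaches level 5.

4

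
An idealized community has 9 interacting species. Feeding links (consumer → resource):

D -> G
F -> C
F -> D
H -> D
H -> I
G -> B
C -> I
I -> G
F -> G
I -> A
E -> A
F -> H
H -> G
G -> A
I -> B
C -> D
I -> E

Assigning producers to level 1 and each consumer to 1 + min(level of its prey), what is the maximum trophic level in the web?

3

Producers (level 1): A, B.
Following each consumer down to its lowest-level prey: A → G → F (levels 1 through 3).
All prey of F (G 2, D 3, H 3, C 3) are at level 2 or above, so F is at level 1 + 2 = 3.
Every consumer has at least one prey at level 2 or below, so none exceeds level 3.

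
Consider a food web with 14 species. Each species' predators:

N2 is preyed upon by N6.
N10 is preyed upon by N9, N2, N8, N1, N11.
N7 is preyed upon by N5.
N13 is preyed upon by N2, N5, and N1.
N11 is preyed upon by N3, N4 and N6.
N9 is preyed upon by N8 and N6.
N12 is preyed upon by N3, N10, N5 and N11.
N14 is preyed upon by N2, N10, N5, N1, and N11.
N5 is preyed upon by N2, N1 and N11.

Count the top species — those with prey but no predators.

Top species (has prey, but nothing eats it): N1, N8, N6, N4, N3.
Count: 5.

5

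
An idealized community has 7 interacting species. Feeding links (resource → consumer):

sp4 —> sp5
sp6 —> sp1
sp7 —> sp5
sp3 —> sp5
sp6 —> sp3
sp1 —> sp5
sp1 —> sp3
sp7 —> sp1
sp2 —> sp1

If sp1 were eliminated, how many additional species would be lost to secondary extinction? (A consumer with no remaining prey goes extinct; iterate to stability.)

Remove sp1.
Every predator of it retains at least one other prey: sp3 still has sp6; sp5 still has sp4, sp7, sp3.
No consumer loses all prey, so no secondary extinctions occur.

0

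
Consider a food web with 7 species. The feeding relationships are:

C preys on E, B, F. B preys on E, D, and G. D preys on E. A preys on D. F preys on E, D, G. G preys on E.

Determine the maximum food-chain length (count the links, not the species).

3 links

One longest chain: E → D → F → C.
It has 4 species and 3 links.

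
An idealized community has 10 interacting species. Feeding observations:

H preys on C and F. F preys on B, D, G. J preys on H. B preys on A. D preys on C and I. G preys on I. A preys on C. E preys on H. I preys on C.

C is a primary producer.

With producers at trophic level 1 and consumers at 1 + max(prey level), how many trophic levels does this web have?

Producers (level 1): C.
C → I → G → F → H → J gives J level 6.
No species has a prey at level 6, so no species reaches level 7.

6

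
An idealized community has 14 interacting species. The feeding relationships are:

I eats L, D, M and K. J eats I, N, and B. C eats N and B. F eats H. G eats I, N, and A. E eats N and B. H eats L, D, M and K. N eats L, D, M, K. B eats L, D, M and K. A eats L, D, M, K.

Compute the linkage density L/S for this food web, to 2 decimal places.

There are L = 31 links among S = 14 species.
L/S = 31/14 = 2.2143 ≈ 2.21.

L/S = 2.21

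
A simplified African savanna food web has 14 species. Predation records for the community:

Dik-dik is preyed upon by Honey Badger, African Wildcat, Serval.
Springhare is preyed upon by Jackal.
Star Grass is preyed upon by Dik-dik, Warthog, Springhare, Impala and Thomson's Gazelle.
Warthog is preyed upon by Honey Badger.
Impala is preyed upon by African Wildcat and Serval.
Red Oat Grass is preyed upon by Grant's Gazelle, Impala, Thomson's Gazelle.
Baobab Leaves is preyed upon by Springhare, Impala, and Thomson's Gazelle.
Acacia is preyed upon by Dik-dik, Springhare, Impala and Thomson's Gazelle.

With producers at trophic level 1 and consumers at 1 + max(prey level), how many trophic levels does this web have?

Producers (level 1): Baobab Leaves, Acacia, Red Oat Grass, Star Grass.
Baobab Leaves → Impala → Serval gives Serval level 3.
No species has a prey at level 3, so no species reaches level 4.

3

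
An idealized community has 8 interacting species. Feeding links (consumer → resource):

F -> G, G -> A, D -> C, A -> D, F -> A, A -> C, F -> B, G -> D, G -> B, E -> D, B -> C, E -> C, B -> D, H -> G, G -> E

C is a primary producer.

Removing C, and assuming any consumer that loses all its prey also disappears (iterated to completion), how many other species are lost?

7

Remove C.
Round 1: D (all prey gone) → extinct.
Round 2: A (all prey gone), E (all prey gone), B (all prey gone) → extinct.
Round 3: G (all prey gone) → extinct.
Round 4: H (all prey gone), F (all prey gone) → extinct.
No further losses. Total secondary extinctions: 7.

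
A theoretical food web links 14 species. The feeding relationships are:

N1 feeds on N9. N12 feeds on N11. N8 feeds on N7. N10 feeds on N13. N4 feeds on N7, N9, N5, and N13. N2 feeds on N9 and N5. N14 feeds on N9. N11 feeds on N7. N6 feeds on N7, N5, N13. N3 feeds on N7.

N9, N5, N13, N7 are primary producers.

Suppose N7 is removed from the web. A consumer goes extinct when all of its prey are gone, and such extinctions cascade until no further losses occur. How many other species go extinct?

4

Remove N7.
Round 1: N8 (all prey gone), N3 (all prey gone), N11 (all prey gone) → extinct.
Round 2: N12 (all prey gone) → extinct.
No further losses. Total secondary extinctions: 4.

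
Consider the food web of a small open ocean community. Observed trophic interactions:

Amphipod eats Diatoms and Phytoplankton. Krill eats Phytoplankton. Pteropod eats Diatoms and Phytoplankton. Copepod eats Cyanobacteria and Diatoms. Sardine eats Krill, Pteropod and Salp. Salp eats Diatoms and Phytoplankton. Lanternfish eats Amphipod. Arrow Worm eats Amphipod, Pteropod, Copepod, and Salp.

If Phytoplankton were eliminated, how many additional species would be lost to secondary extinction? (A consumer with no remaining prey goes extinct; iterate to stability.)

Remove Phytoplankton.
Round 1: Krill (all prey gone) → extinct.
No further losses. Total secondary extinctions: 1.

1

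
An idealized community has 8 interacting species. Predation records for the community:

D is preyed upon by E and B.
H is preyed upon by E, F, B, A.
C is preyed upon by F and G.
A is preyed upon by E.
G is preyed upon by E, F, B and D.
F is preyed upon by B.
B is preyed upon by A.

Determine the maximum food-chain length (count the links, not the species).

5 links

One longest chain: C → G → D → B → A → E.
It has 6 species and 5 links.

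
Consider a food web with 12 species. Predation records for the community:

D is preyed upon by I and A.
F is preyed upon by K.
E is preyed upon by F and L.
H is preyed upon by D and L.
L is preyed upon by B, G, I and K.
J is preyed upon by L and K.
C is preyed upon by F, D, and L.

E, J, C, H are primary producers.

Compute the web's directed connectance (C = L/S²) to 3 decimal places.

C = 0.111

The web has S = 12 species and L = 16 feeding links.
C = L / S² = 16 / 144 = 0.1111 ≈ 0.111.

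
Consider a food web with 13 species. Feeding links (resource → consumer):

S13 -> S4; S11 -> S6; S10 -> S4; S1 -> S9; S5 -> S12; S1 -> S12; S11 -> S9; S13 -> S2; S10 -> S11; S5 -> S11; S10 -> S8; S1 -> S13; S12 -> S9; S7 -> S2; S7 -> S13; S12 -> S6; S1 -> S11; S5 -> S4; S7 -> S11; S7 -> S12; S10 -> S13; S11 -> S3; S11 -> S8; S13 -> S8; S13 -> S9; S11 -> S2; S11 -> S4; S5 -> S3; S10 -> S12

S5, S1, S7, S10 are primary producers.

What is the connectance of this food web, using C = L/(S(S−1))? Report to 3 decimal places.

The web has S = 13 species and L = 29 feeding links.
C = L / (S(S−1)) = 29 / 156 = 0.1859 ≈ 0.186.

C = 0.186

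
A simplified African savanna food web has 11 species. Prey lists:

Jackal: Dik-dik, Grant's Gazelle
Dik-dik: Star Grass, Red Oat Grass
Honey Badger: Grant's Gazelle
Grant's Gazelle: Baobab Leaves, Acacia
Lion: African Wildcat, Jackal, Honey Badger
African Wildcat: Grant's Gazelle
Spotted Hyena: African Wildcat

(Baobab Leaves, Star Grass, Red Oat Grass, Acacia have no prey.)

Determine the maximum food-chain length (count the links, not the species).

One longest chain: Baobab Leaves → Grant's Gazelle → African Wildcat → Spotted Hyena.
It has 4 species and 3 links.

3 links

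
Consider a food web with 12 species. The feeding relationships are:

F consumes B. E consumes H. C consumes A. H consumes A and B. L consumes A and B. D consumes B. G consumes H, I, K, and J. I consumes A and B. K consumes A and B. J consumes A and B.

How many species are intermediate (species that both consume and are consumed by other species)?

4

Intermediate species (has both prey and predators): I, K, H, J.
Count: 4.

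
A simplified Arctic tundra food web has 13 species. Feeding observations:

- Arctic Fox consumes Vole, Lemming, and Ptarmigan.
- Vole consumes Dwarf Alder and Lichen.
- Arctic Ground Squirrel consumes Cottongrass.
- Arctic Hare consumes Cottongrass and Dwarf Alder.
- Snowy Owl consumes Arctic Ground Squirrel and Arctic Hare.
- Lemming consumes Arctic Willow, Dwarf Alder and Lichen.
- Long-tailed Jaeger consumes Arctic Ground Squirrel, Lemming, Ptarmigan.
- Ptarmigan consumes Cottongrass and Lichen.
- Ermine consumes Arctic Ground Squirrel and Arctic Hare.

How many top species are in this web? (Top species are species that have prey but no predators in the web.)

Top species (has prey, but nothing eats it): Snowy Owl, Ermine, Long-tailed Jaeger, Arctic Fox.
Count: 4.

4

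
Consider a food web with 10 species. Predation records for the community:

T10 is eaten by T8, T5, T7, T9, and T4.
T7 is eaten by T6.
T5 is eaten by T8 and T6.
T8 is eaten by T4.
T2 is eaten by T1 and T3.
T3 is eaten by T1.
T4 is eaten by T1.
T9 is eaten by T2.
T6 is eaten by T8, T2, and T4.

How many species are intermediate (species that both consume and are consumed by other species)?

8

Intermediate species (has both prey and predators): T9, T7, T5, T6, T8, T2, T3, T4.
Count: 8.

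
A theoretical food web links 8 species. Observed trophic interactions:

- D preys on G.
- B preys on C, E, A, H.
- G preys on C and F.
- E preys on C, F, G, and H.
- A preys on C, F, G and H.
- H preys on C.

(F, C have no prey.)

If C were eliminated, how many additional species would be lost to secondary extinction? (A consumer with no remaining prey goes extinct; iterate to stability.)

Remove C.
Round 1: H (all prey gone) → extinct.
No further losses. Total secondary extinctions: 1.

1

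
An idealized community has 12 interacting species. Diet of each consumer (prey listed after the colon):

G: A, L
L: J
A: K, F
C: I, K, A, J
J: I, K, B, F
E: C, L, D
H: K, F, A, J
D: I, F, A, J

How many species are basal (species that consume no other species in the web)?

4

Basal species (no prey listed): I, K, B, F.
Count: 4.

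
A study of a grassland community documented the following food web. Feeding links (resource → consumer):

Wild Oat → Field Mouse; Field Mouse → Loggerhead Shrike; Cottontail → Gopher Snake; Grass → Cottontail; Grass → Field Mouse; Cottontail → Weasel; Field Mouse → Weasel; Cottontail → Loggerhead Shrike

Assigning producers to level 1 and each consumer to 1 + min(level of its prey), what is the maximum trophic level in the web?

3

Producers (level 1): Wild Oat, Grass.
Following each consumer down to its lowest-level prey: Grass → Cottontail → Loggerhead Shrike (levels 1 through 3).
All prey of Loggerhead Shrike (Cottontail 2, Field Mouse 2) are at level 2 or above, so Loggerhead Shrike is at level 1 + 2 = 3.
Every consumer has at least one prey at level 2 or below, so none exceeds level 3.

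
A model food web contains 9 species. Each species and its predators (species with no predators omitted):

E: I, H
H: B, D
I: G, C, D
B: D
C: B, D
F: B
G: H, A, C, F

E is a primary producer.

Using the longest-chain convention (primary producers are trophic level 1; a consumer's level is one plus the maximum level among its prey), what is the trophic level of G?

E is a producer → level 1.
I eats E → level 2.
G eats I → level 3.

Trophic level 3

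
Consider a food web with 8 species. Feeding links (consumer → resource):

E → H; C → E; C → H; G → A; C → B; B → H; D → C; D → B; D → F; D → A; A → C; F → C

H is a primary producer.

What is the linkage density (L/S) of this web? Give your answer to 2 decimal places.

L/S = 1.50

There are L = 12 links among S = 8 species.
L/S = 12/8 = 1.5000 ≈ 1.50.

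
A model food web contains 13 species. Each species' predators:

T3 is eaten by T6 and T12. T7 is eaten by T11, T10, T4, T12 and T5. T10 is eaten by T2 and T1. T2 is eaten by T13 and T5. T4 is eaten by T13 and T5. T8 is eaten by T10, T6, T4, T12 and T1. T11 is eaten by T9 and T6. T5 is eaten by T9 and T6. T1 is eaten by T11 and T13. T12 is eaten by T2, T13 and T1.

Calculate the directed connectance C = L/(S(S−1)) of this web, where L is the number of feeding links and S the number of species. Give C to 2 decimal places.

The web has S = 13 species and L = 27 feeding links.
C = L / (S(S−1)) = 27 / 156 = 0.1731 ≈ 0.17.

C = 0.17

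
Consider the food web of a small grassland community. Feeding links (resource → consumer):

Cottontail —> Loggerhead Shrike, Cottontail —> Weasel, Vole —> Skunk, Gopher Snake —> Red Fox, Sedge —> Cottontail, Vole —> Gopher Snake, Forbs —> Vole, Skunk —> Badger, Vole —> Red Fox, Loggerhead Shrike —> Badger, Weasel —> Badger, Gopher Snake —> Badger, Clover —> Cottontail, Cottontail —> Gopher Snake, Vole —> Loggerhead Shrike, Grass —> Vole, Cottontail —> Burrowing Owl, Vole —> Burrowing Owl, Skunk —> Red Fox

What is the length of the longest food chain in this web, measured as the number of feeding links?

3 links

One longest chain: Forbs → Vole → Skunk → Badger.
It has 4 species and 3 links.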